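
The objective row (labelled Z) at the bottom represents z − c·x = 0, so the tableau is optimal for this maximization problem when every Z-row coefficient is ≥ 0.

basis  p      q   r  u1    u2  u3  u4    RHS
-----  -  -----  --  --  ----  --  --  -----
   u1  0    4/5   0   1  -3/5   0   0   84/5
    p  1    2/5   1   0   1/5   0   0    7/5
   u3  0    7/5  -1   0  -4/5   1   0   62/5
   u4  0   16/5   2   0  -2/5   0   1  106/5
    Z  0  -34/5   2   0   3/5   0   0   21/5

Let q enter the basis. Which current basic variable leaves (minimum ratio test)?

p

Column q entries and ratios — u1: (84/5)/(4/5) = 21; p: (7/5)/(2/5) = 7/2; u3: (62/5)/(7/5) = 62/7; u4: (106/5)/(16/5) = 53/8.
Smallest ratio is 7/2 in the row of p, so p leaves.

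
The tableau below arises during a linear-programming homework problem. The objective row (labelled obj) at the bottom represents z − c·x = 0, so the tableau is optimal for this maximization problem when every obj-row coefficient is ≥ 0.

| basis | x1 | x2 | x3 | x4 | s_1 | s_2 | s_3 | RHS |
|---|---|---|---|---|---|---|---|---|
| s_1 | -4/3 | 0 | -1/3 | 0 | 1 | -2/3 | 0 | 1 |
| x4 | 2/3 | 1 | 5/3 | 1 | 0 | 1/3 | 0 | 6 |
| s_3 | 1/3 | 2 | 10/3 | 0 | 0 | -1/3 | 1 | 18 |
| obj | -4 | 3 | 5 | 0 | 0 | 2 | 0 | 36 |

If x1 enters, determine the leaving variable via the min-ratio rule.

Column x1 entries and ratios — s_1: -4/3 ≤ 0, skip; x4: 6/(2/3) = 9; s_3: 18/(1/3) = 54.
Smallest ratio is 9 in the row of x4, so x4 leaves.

x4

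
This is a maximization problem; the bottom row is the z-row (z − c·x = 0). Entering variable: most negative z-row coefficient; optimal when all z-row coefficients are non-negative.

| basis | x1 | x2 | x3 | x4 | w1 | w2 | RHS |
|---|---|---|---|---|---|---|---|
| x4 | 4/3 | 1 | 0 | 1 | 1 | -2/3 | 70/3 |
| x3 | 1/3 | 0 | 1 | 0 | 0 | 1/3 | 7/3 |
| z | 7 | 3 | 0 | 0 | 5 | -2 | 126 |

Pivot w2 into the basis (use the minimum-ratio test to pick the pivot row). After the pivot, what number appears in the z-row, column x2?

3

Ratio test on column w2 — row 1: entry -2/3 ≤ 0; row 2: (7/3)/(1/3) = 7. Minimum is 7 at row 2 (x3 leaves); pivot element 1/3.
Divide row 2 by 1/3; eliminate column w2 from the other rows.
z-row update in column x2: 3 − (-2)·0 = 3.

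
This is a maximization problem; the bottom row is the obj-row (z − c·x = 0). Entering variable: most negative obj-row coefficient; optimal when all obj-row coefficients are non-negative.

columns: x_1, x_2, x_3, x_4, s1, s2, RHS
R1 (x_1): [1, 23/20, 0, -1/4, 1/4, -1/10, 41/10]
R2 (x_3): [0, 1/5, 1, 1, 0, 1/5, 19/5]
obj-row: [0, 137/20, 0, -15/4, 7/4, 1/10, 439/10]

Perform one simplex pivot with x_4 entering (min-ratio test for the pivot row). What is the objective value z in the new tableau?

Ratio test on column x_4 — row 1: entry -1/4 ≤ 0; row 2: (19/5)/1 = 19/5. Minimum is 19/5 at row 2 (x_3 leaves); pivot element 1.
Pivot on row 2; the obj-row RHS becomes 439/10 − (-15/4)·(19/5) = 1163/20.

1163/20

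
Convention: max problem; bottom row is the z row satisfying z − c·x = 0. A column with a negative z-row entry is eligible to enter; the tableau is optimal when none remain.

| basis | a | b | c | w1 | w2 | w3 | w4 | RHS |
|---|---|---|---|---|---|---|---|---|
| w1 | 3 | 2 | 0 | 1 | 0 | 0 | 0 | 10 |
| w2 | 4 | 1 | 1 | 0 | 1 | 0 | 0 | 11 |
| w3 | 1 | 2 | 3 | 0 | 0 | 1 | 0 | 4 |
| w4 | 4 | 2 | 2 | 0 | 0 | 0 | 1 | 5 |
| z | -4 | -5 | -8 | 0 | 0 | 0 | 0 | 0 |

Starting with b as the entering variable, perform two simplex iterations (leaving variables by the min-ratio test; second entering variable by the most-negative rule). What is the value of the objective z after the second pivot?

Ratio test on column b — row 1: 10/2 = 5; row 2: 11/1 = 11; row 3: 4/2 = 2; row 4: 5/2 = 5/2. Minimum is 2 at row 3 (w3 leaves); pivot element 2.
Pivot on row 3; the z-row RHS becomes 0 − (-5)·2 = 10.
Next entering variable (most negative z-row entry -3/2): a.
Ratio test on column a — row 1: 6/2 = 3; row 2: 9/(7/2) = 18/7; row 3: 2/(1/2) = 4; row 4: 1/3 = 1/3. Minimum is 1/3 at row 4 (w4 leaves); pivot element 3.
After the second pivot the z-row RHS is 10 − (-3/2)·(1/3) = 21/2.

21/2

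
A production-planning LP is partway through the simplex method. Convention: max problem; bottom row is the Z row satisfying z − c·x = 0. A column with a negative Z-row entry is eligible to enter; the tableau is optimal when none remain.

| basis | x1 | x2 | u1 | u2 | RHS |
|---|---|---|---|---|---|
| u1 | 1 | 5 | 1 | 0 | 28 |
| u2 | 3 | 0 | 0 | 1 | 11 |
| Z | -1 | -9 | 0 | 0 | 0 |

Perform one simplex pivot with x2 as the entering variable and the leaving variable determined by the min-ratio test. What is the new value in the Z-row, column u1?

Ratio test on column x2 — row 1: 28/5 = 28/5; row 2: entry 0 ≤ 0. Minimum is 28/5 at row 1 (u1 leaves); pivot element 5.
Divide row 1 by 5; eliminate column x2 from the other rows.
Z-row update in column u1: 0 − (-9)·(1/5) = 9/5.

9/5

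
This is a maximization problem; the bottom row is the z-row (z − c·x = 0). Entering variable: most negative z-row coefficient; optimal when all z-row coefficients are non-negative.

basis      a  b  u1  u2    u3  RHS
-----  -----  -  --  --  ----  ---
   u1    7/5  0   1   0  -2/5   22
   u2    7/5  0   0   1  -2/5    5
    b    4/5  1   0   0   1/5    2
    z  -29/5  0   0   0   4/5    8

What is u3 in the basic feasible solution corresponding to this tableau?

0

u3 is not in the basis, so in the current basic feasible solution u3 = 0.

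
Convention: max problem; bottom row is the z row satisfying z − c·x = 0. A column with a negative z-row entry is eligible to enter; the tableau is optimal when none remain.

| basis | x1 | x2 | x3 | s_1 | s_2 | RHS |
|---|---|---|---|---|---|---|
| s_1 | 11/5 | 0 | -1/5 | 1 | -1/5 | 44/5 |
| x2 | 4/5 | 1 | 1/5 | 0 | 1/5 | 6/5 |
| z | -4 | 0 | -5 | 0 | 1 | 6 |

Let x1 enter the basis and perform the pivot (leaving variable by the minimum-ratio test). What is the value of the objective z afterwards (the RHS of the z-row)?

12

Ratio test on column x1 — row 1: (44/5)/(11/5) = 4; row 2: (6/5)/(4/5) = 3/2. Minimum is 3/2 at row 2 (x2 leaves); pivot element 4/5.
Pivot on row 2; the z-row RHS becomes 6 − (-4)·(3/2) = 12.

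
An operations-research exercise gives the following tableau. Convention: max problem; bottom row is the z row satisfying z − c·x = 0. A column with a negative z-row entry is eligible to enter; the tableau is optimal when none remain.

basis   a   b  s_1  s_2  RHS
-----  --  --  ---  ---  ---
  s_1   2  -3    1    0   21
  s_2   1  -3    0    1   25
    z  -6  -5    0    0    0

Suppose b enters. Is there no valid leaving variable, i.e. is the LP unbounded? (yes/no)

yes

Every constraint-row entry in column b is ≤ 0, so increasing b is unbounded.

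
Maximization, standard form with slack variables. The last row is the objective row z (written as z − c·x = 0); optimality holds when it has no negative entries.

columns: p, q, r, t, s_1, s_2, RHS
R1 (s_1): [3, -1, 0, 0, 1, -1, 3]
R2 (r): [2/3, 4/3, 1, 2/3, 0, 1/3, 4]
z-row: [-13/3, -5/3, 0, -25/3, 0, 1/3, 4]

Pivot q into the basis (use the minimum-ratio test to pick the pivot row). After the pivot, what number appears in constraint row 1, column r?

3/4

Ratio test on column q — row 1: entry -1 ≤ 0; row 2: 4/(4/3) = 3. Minimum is 3 at row 2 (r leaves); pivot element 4/3.
Divide row 2 by 4/3; eliminate column q from the other rows.
Row 1 update in column r: 0 − (-1)·(3/4) = 3/4.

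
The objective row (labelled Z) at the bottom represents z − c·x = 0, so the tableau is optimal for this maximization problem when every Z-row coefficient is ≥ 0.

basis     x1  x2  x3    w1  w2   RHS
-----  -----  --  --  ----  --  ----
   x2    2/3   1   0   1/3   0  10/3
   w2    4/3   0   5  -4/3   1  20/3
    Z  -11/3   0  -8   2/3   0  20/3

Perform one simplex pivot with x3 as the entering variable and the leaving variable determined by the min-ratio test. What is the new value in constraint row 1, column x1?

Ratio test on column x3 — row 1: entry 0 ≤ 0; row 2: (20/3)/5 = 4/3. Minimum is 4/3 at row 2 (w2 leaves); pivot element 5.
Divide row 2 by 5; eliminate column x3 from the other rows.
Row 1 update in column x1: 2/3 − 0·(4/15) = 2/3.

2/3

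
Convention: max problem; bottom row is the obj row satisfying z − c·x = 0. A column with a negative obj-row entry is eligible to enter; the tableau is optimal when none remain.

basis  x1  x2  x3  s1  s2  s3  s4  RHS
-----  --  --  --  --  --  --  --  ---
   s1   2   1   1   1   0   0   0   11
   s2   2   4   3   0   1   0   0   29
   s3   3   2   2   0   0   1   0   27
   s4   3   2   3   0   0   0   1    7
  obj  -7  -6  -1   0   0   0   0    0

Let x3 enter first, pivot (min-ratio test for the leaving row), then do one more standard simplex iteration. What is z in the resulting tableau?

49/3

Ratio test on column x3 — row 1: 11/1 = 11; row 2: 29/3 = 29/3; row 3: 27/2 = 27/2; row 4: 7/3 = 7/3. Minimum is 7/3 at row 4 (s4 leaves); pivot element 3.
Pivot on row 4; the obj-row RHS becomes 0 − (-1)·(7/3) = 7/3.
Next entering variable (most negative obj-row entry -6): x1.
Ratio test on column x1 — row 1: (26/3)/1 = 26/3; row 2: entry -1 ≤ 0; row 3: (67/3)/1 = 67/3; row 4: (7/3)/1 = 7/3. Minimum is 7/3 at row 4 (x3 leaves); pivot element 1.
After the second pivot the obj-row RHS is 7/3 − (-6)·(7/3) = 49/3.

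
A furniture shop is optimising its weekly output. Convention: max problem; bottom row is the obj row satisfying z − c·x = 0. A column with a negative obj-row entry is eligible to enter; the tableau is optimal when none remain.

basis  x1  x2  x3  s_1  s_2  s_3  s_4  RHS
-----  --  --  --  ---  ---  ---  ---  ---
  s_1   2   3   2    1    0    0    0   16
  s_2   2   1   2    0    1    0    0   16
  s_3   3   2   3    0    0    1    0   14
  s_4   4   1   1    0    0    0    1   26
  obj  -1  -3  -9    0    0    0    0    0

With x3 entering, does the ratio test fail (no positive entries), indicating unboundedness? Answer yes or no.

no

Column x3 has positive entries in row(s) 1, 2, 3, 4, so the ratio test bounds it — not unbounded.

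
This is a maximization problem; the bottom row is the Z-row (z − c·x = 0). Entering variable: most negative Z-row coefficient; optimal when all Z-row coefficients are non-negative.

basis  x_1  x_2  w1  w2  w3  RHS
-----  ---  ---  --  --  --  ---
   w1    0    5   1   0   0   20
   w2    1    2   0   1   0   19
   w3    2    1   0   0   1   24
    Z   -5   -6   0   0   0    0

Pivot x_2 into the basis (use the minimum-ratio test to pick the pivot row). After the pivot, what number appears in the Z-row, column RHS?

Ratio test on column x_2 — row 1: 20/5 = 4; row 2: 19/2 = 19/2; row 3: 24/1 = 24. Minimum is 4 at row 1 (w1 leaves); pivot element 5.
Divide row 1 by 5; eliminate column x_2 from the other rows.
Z-row update in column RHS: 0 − (-6)·4 = 24.

24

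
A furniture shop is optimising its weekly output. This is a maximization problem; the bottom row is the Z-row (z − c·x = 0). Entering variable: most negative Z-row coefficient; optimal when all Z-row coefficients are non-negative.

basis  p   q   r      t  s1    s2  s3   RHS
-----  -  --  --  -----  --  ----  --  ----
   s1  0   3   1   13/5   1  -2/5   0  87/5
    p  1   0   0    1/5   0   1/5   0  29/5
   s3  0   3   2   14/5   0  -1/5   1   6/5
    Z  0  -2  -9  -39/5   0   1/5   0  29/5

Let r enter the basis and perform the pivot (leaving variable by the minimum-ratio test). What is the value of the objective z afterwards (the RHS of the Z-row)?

Ratio test on column r — row 1: (87/5)/1 = 87/5; row 2: entry 0 ≤ 0; row 3: (6/5)/2 = 3/5. Minimum is 3/5 at row 3 (s3 leaves); pivot element 2.
Pivot on row 3; the Z-row RHS becomes 29/5 − (-9)·(3/5) = 56/5.

56/5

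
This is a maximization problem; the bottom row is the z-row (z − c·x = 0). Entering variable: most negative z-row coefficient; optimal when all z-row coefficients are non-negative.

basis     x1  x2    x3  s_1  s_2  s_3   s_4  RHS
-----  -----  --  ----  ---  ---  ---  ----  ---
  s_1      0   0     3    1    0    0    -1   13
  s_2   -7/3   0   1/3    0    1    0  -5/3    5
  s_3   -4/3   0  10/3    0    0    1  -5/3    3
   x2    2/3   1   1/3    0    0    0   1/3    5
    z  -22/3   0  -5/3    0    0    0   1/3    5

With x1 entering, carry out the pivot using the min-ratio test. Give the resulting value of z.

60

Ratio test on column x1 — row 1: entry 0 ≤ 0; row 2: entry -7/3 ≤ 0; row 3: entry -4/3 ≤ 0; row 4: 5/(2/3) = 15/2. Minimum is 15/2 at row 4 (x2 leaves); pivot element 2/3.
Pivot on row 4; the z-row RHS becomes 5 − (-22/3)·(15/2) = 60.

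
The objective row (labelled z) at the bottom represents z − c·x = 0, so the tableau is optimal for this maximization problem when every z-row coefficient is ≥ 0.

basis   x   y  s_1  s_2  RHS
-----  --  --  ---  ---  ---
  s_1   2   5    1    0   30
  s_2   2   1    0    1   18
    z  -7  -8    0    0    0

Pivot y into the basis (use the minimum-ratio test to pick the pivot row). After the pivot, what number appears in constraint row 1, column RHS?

Ratio test on column y — row 1: 30/5 = 6; row 2: 18/1 = 18. Minimum is 6 at row 1 (s_1 leaves); pivot element 5.
Divide row 1 by 5; eliminate column y from the other rows.
In the new row 1, the RHS entry is the old entry divided by the pivot: 30/5 = 6.

6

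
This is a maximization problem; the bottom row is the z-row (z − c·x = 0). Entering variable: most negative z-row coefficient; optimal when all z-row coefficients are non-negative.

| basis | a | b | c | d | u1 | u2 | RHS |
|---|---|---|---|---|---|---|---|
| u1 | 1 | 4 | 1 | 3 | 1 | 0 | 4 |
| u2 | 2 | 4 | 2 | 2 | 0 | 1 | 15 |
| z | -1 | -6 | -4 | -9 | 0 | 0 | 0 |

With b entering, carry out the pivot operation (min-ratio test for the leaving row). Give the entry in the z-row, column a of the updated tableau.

Ratio test on column b — row 1: 4/4 = 1; row 2: 15/4 = 15/4. Minimum is 1 at row 1 (u1 leaves); pivot element 4.
Divide row 1 by 4; eliminate column b from the other rows.
z-row update in column a: -1 − (-6)·(1/4) = 1/2.

1/2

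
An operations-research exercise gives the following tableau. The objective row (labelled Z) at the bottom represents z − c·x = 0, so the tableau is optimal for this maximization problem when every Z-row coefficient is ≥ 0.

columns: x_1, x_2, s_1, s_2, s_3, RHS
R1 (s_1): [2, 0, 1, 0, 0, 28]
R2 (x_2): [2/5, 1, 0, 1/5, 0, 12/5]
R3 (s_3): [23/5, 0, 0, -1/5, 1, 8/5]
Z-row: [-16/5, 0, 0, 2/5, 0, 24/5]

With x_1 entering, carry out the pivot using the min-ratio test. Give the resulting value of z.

136/23

Ratio test on column x_1 — row 1: 28/2 = 14; row 2: (12/5)/(2/5) = 6; row 3: (8/5)/(23/5) = 8/23. Minimum is 8/23 at row 3 (s_3 leaves); pivot element 23/5.
Pivot on row 3; the Z-row RHS becomes 24/5 − (-16/5)·(8/23) = 136/23.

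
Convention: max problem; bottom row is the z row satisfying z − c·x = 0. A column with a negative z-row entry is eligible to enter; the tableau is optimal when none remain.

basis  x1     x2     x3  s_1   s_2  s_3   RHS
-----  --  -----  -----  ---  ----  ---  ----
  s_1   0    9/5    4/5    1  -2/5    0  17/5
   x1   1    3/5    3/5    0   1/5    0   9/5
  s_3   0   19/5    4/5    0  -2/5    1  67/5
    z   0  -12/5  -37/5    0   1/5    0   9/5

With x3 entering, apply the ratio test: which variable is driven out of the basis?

Column x3 entries and ratios — s_1: (17/5)/(4/5) = 17/4; x1: (9/5)/(3/5) = 3; s_3: (67/5)/(4/5) = 67/4.
Smallest ratio is 3 in the row of x1, so x1 leaves.

x1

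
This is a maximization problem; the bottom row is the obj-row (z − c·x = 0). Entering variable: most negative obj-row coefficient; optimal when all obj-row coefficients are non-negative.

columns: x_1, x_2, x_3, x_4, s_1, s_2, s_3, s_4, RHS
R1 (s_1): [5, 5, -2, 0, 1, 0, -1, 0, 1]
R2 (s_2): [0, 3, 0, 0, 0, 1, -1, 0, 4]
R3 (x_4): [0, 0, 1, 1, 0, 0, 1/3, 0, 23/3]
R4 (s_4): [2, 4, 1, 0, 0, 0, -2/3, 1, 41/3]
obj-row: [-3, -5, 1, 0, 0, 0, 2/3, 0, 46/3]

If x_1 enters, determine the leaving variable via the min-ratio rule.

s_1

Column x_1 entries and ratios — s_1: 1/5 = 1/5; s_2: 0 ≤ 0, skip; x_4: 0 ≤ 0, skip; s_4: (41/3)/2 = 41/6.
Smallest ratio is 1/5 in the row of s_1, so s_1 leaves.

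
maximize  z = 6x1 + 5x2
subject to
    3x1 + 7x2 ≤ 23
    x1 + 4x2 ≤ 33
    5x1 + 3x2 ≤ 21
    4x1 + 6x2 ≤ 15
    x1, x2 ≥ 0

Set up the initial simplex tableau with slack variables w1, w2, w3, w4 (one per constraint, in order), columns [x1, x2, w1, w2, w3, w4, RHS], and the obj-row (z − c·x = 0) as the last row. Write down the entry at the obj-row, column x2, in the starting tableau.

-5

The obj-row carries the negated objective coefficients: the x2 entry is -5.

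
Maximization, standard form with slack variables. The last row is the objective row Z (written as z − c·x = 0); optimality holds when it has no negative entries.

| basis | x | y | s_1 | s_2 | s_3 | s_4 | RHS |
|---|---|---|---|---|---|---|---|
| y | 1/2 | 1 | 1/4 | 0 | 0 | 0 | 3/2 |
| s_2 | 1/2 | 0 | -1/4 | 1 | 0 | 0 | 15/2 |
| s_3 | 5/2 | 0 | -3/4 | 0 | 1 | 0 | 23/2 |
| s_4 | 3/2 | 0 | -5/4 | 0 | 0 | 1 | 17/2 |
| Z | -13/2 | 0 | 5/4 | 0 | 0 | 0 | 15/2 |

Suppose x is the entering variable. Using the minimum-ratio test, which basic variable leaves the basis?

Column x entries and ratios — y: (3/2)/(1/2) = 3; s_2: (15/2)/(1/2) = 15; s_3: (23/2)/(5/2) = 23/5; s_4: (17/2)/(3/2) = 17/3.
Smallest ratio is 3 in the row of y, so y leaves.

y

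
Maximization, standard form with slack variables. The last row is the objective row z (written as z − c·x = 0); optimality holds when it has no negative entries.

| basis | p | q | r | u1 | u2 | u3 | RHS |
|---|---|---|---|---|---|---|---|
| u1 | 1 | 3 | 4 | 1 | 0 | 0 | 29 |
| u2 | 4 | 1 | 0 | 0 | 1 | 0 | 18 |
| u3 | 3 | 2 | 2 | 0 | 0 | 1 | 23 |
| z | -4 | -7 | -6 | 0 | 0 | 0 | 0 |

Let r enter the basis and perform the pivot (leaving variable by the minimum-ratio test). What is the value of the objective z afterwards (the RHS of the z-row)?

87/2

Ratio test on column r — row 1: 29/4 = 29/4; row 2: entry 0 ≤ 0; row 3: 23/2 = 23/2. Minimum is 29/4 at row 1 (u1 leaves); pivot element 4.
Pivot on row 1; the z-row RHS becomes 0 − (-6)·(29/4) = 87/2.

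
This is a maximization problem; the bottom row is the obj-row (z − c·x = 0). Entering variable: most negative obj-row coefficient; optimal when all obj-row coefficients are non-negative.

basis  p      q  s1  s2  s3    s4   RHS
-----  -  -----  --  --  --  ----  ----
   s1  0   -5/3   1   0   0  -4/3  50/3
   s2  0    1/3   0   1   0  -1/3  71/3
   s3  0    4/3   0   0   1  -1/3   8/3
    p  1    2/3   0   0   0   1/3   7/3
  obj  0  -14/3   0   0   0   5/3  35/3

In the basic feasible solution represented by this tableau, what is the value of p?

7/3

p is basic (row 4); its value is the RHS of that row, 7/3.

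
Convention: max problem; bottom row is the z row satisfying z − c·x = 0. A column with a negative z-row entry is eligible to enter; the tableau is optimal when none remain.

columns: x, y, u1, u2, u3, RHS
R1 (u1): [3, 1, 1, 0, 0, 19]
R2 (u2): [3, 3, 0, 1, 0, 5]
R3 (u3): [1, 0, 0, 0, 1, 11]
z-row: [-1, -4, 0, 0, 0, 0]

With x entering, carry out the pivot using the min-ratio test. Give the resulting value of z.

5/3

Ratio test on column x — row 1: 19/3 = 19/3; row 2: 5/3 = 5/3; row 3: 11/1 = 11. Minimum is 5/3 at row 2 (u2 leaves); pivot element 3.
Pivot on row 2; the z-row RHS becomes 0 − (-1)·(5/3) = 5/3.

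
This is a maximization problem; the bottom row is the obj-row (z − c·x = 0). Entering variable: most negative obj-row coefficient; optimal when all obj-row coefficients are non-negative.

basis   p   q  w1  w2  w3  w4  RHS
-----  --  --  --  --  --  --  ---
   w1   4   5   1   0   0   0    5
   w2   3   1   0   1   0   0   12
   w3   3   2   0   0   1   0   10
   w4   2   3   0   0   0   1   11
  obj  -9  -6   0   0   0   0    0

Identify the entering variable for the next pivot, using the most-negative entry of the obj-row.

Negative obj-row entries: p: -9, q: -6.
The most negative is -9 in column p, so p enters.

p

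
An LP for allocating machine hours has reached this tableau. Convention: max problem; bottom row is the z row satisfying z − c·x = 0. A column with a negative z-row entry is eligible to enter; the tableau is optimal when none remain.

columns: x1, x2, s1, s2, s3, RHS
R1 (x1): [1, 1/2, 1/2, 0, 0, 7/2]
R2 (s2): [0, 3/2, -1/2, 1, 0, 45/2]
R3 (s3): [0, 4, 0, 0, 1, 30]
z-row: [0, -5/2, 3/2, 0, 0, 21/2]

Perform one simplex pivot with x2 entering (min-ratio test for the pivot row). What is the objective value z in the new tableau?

Ratio test on column x2 — row 1: (7/2)/(1/2) = 7; row 2: (45/2)/(3/2) = 15; row 3: 30/4 = 15/2. Minimum is 7 at row 1 (x1 leaves); pivot element 1/2.
Pivot on row 1; the z-row RHS becomes 21/2 − (-5/2)·7 = 28.

28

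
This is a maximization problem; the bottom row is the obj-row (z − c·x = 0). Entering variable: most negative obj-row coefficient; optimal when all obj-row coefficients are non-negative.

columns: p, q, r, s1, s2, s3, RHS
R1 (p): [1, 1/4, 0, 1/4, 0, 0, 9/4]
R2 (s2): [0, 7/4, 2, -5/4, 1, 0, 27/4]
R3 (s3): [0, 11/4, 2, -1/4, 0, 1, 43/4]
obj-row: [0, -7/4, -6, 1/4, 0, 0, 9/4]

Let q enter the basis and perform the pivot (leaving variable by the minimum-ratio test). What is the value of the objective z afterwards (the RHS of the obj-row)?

9

Ratio test on column q — row 1: (9/4)/(1/4) = 9; row 2: (27/4)/(7/4) = 27/7; row 3: (43/4)/(11/4) = 43/11. Minimum is 27/7 at row 2 (s2 leaves); pivot element 7/4.
Pivot on row 2; the obj-row RHS becomes 9/4 − (-7/4)·(27/7) = 9.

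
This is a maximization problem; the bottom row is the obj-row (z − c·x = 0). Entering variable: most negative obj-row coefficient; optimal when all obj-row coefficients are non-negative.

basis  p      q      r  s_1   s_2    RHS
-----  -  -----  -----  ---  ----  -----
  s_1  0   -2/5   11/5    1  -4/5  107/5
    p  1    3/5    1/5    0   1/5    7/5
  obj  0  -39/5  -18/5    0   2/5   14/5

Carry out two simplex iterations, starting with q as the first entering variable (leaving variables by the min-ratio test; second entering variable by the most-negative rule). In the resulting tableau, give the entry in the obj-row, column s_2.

Ratio test on column q — row 1: entry -2/5 ≤ 0; row 2: (7/5)/(3/5) = 7/3. Minimum is 7/3 at row 2 (p leaves); pivot element 3/5.
Divide row 2 by 3/5; eliminate column q from the other rows.
Second iteration: most negative obj-row entry is -1 in column r, so r enters.
Ratio test on column r — row 1: (67/3)/(7/3) = 67/7; row 2: (7/3)/(1/3) = 7. Minimum is 7 at row 2 (q leaves); pivot element 1/3.
Divide row 2 by 1/3; eliminate column r from the other rows.
After both pivots, the entry at the obj-row, column s_2 is 4.

4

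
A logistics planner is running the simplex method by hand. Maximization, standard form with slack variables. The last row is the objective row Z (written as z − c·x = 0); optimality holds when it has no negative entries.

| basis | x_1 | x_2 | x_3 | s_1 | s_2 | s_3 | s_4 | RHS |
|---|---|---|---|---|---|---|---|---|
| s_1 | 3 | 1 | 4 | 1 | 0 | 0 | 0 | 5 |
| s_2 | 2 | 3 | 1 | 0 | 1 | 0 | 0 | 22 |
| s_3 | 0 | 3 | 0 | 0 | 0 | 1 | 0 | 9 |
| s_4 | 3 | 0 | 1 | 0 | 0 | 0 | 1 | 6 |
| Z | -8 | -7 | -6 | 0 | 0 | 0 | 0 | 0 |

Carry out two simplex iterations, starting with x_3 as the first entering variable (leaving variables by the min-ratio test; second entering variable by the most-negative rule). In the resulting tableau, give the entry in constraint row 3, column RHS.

3

Ratio test on column x_3 — row 1: 5/4 = 5/4; row 2: 22/1 = 22; row 3: entry 0 ≤ 0; row 4: 6/1 = 6. Minimum is 5/4 at row 1 (s_1 leaves); pivot element 4.
Divide row 1 by 4; eliminate column x_3 from the other rows.
Second iteration: most negative Z-row entry is -11/2 in column x_2, so x_2 enters.
Ratio test on column x_2 — row 1: (5/4)/(1/4) = 5; row 2: (83/4)/(11/4) = 83/11; row 3: 9/3 = 3; row 4: entry -1/4 ≤ 0. Minimum is 3 at row 3 (s_3 leaves); pivot element 3.
Divide row 3 by 3; eliminate column x_2 from the other rows.
After both pivots, the entry at constraint row 3, column RHS is 3.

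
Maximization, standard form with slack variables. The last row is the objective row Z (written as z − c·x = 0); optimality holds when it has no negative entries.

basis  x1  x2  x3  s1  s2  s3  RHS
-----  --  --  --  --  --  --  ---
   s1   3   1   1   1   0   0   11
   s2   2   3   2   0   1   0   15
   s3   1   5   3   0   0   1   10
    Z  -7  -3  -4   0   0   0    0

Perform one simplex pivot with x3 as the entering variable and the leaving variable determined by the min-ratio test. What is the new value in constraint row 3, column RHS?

Ratio test on column x3 — row 1: 11/1 = 11; row 2: 15/2 = 15/2; row 3: 10/3 = 10/3. Minimum is 10/3 at row 3 (s3 leaves); pivot element 3.
Divide row 3 by 3; eliminate column x3 from the other rows.
In the new row 3, the RHS entry is the old entry divided by the pivot: 10/3 = 10/3.

10/3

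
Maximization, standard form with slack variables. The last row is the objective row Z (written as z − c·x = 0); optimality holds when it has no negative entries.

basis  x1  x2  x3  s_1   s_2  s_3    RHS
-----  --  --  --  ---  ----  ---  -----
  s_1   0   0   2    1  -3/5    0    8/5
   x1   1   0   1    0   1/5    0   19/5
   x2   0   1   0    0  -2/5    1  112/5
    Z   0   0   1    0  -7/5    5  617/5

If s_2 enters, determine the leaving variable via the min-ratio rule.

x1

Column s_2 entries and ratios — s_1: -3/5 ≤ 0, skip; x1: (19/5)/(1/5) = 19; x2: -2/5 ≤ 0, skip.
Smallest ratio is 19 in the row of x1, so x1 leaves.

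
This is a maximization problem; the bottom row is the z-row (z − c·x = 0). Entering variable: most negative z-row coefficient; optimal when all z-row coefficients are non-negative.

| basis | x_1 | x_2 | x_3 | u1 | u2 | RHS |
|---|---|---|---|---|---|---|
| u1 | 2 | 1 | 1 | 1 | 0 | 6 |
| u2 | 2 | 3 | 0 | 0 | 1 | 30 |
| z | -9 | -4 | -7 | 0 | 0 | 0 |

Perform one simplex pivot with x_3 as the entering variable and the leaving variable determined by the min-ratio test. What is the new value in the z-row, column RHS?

Ratio test on column x_3 — row 1: 6/1 = 6; row 2: entry 0 ≤ 0. Minimum is 6 at row 1 (u1 leaves); pivot element 1.
Divide row 1 by 1; eliminate column x_3 from the other rows.
z-row update in column RHS: 0 − (-7)·6 = 42.

42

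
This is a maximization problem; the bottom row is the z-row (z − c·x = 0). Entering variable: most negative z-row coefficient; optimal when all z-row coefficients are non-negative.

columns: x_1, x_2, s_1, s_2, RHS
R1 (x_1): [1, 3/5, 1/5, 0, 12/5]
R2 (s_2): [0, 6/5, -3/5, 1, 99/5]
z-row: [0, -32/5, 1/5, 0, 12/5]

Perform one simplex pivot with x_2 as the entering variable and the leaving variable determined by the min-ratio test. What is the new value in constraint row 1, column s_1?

1/3

Ratio test on column x_2 — row 1: (12/5)/(3/5) = 4; row 2: (99/5)/(6/5) = 33/2. Minimum is 4 at row 1 (x_1 leaves); pivot element 3/5.
Divide row 1 by 3/5; eliminate column x_2 from the other rows.
In the new row 1, the s_1 entry is the old entry divided by the pivot: (1/5)/(3/5) = 1/3.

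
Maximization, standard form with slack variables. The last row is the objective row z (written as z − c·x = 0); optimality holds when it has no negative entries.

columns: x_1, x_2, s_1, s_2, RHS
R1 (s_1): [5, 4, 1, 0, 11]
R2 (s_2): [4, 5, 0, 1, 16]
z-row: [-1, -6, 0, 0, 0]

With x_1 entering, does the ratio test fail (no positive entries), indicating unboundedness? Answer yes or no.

no

Column x_1 has positive entries in row(s) 1, 2, so the ratio test bounds it — not unbounded.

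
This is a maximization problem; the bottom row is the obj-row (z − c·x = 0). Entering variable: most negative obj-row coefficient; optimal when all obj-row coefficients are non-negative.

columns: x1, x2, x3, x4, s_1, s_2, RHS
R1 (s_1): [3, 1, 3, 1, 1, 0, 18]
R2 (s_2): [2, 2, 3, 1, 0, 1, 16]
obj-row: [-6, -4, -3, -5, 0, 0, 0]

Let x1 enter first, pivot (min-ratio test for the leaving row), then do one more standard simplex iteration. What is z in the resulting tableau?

72

Ratio test on column x1 — row 1: 18/3 = 6; row 2: 16/2 = 8. Minimum is 6 at row 1 (s_1 leaves); pivot element 3.
Pivot on row 1; the obj-row RHS becomes 0 − (-6)·6 = 36.
Next entering variable (most negative obj-row entry -3): x4.
Ratio test on column x4 — row 1: 6/(1/3) = 18; row 2: 4/(1/3) = 12. Minimum is 12 at row 2 (s_2 leaves); pivot element 1/3.
After the second pivot the obj-row RHS is 36 − (-3)·12 = 72.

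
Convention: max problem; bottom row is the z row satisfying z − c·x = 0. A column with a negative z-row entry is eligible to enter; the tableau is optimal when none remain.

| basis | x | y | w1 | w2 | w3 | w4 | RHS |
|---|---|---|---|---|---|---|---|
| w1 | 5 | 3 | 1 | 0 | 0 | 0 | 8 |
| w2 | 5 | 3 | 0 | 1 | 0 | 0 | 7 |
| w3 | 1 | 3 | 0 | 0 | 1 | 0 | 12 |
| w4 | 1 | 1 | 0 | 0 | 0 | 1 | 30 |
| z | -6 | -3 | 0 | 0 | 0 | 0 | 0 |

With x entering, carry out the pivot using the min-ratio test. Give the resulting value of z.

42/5

Ratio test on column x — row 1: 8/5 = 8/5; row 2: 7/5 = 7/5; row 3: 12/1 = 12; row 4: 30/1 = 30. Minimum is 7/5 at row 2 (w2 leaves); pivot element 5.
Pivot on row 2; the z-row RHS becomes 0 − (-6)·(7/5) = 42/5.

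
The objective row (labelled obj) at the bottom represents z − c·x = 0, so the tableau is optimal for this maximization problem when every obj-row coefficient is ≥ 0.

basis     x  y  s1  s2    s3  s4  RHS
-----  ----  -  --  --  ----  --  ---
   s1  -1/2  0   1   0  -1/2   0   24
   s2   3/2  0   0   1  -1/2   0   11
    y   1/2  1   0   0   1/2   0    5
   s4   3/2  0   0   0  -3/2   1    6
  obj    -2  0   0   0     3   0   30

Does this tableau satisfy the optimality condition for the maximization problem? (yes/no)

no

The obj-row has a negative entry -2 in column x, so it is not optimal.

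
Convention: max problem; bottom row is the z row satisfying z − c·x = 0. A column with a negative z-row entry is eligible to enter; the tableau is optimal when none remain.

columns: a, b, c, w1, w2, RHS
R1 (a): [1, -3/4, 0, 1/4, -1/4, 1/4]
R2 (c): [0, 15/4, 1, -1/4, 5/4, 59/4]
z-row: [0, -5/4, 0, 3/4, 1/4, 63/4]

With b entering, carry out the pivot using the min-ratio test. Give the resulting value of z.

Ratio test on column b — row 1: entry -3/4 ≤ 0; row 2: (59/4)/(15/4) = 59/15. Minimum is 59/15 at row 2 (c leaves); pivot element 15/4.
Pivot on row 2; the z-row RHS becomes 63/4 − (-5/4)·(59/15) = 62/3.

62/3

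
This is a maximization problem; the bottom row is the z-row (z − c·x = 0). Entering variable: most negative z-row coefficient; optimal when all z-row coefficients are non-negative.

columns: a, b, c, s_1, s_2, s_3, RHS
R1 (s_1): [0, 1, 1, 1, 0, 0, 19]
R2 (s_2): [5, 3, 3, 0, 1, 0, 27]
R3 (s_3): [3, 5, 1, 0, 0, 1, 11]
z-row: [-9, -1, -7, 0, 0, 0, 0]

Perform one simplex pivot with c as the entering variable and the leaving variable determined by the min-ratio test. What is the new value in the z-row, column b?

6

Ratio test on column c — row 1: 19/1 = 19; row 2: 27/3 = 9; row 3: 11/1 = 11. Minimum is 9 at row 2 (s_2 leaves); pivot element 3.
Divide row 2 by 3; eliminate column c from the other rows.
z-row update in column b: -1 − (-7)·1 = 6.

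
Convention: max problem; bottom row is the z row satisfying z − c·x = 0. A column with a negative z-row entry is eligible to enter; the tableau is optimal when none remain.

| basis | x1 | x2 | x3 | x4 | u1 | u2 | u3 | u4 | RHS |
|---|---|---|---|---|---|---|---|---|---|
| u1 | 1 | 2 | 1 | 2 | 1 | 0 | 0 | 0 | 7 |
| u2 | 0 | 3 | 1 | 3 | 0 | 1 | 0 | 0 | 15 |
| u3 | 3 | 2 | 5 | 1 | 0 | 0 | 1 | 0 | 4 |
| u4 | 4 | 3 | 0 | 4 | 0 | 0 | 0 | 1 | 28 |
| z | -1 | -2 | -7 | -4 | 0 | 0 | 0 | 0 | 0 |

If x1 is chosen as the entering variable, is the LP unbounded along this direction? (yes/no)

Column x1 has positive entries in row(s) 1, 3, 4, so the ratio test bounds it — not unbounded.

no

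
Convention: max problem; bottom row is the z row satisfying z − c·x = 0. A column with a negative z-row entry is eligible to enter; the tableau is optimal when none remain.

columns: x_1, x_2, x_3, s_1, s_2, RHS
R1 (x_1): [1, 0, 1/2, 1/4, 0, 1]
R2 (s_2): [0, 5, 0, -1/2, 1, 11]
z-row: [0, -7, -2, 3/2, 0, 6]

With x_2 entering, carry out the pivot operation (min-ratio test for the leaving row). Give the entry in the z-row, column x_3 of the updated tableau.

-2

Ratio test on column x_2 — row 1: entry 0 ≤ 0; row 2: 11/5 = 11/5. Minimum is 11/5 at row 2 (s_2 leaves); pivot element 5.
Divide row 2 by 5; eliminate column x_2 from the other rows.
z-row update in column x_3: -2 − (-7)·0 = -2.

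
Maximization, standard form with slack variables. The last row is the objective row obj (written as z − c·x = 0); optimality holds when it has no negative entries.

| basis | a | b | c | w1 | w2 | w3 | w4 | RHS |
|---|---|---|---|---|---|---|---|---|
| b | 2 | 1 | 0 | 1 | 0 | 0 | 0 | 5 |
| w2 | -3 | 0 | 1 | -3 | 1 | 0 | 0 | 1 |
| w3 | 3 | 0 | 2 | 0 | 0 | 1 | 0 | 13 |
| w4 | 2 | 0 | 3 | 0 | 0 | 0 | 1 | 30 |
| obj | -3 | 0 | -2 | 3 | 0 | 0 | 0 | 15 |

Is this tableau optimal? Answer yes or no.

The obj-row has a negative entry -3 in column a, so it is not optimal.

no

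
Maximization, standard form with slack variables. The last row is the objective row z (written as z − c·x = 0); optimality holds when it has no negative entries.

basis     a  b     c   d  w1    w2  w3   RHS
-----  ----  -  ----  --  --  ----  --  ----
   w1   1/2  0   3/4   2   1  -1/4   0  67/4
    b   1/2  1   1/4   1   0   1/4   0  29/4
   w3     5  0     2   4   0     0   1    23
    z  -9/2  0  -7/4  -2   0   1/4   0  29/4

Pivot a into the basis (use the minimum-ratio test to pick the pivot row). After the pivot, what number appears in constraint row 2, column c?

1/20

Ratio test on column a — row 1: (67/4)/(1/2) = 67/2; row 2: (29/4)/(1/2) = 29/2; row 3: 23/5 = 23/5. Minimum is 23/5 at row 3 (w3 leaves); pivot element 5.
Divide row 3 by 5; eliminate column a from the other rows.
Row 2 update in column c: 1/4 − (1/2)·(2/5) = 1/20.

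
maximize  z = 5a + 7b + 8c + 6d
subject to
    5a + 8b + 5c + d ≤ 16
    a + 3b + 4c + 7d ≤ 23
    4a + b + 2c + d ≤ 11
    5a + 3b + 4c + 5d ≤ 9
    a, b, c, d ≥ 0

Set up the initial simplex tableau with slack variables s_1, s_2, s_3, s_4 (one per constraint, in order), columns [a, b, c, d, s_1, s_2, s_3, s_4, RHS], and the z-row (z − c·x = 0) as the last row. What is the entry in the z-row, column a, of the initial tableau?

-5

The z-row carries the negated objective coefficients: the a entry is -5.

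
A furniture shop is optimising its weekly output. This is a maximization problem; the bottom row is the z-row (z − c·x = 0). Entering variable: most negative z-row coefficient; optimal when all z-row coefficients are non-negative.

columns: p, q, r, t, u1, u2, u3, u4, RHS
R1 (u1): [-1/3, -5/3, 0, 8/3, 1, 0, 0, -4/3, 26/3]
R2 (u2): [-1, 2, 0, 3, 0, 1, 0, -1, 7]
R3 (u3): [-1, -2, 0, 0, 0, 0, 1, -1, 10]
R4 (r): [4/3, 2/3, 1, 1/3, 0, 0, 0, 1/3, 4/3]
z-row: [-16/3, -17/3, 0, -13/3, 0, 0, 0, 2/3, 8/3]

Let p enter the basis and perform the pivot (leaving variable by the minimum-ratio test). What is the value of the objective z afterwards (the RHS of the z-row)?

8

Ratio test on column p — row 1: entry -1/3 ≤ 0; row 2: entry -1 ≤ 0; row 3: entry -1 ≤ 0; row 4: (4/3)/(4/3) = 1. Minimum is 1 at row 4 (r leaves); pivot element 4/3.
Pivot on row 4; the z-row RHS becomes 8/3 − (-16/3)·1 = 8.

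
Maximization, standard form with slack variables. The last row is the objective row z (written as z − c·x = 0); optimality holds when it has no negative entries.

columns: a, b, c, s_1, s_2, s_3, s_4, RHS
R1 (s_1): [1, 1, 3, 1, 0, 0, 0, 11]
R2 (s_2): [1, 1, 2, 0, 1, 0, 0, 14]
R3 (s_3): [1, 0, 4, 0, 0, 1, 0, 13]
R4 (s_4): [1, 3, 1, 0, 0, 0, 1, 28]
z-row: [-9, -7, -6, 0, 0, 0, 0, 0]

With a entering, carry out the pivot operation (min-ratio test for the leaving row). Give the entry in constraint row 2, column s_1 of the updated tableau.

Ratio test on column a — row 1: 11/1 = 11; row 2: 14/1 = 14; row 3: 13/1 = 13; row 4: 28/1 = 28. Minimum is 11 at row 1 (s_1 leaves); pivot element 1.
Divide row 1 by 1; eliminate column a from the other rows.
Row 2 update in column s_1: 0 − 1·1 = -1.

-1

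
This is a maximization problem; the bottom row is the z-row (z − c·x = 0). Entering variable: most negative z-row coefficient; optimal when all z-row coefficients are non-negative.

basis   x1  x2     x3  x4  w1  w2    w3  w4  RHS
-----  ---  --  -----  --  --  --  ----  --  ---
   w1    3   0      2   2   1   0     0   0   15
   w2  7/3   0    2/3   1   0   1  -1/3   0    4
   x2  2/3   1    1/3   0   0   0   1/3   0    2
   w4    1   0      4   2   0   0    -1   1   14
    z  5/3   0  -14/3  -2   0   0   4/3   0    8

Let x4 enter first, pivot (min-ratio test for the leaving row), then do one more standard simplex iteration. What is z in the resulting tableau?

47/2

Ratio test on column x4 — row 1: 15/2 = 15/2; row 2: 4/1 = 4; row 3: entry 0 ≤ 0; row 4: 14/2 = 7. Minimum is 4 at row 2 (w2 leaves); pivot element 1.
Pivot on row 2; the z-row RHS becomes 8 − (-2)·4 = 16.
Next entering variable (most negative z-row entry -10/3): x3.
Ratio test on column x3 — row 1: 7/(2/3) = 21/2; row 2: 4/(2/3) = 6; row 3: 2/(1/3) = 6; row 4: 6/(8/3) = 9/4. Minimum is 9/4 at row 4 (w4 leaves); pivot element 8/3.
After the second pivot the z-row RHS is 16 − (-10/3)·(9/4) = 47/2.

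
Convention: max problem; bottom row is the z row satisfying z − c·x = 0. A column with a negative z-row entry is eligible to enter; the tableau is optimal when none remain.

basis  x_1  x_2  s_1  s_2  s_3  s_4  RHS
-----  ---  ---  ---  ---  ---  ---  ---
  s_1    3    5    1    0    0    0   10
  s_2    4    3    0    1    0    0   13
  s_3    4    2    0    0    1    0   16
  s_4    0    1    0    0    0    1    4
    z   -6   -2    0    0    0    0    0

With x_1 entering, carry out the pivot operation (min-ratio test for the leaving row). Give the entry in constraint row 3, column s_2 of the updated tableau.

-1

Ratio test on column x_1 — row 1: 10/3 = 10/3; row 2: 13/4 = 13/4; row 3: 16/4 = 4; row 4: entry 0 ≤ 0. Minimum is 13/4 at row 2 (s_2 leaves); pivot element 4.
Divide row 2 by 4; eliminate column x_1 from the other rows.
Row 3 update in column s_2: 0 − 4·(1/4) = -1.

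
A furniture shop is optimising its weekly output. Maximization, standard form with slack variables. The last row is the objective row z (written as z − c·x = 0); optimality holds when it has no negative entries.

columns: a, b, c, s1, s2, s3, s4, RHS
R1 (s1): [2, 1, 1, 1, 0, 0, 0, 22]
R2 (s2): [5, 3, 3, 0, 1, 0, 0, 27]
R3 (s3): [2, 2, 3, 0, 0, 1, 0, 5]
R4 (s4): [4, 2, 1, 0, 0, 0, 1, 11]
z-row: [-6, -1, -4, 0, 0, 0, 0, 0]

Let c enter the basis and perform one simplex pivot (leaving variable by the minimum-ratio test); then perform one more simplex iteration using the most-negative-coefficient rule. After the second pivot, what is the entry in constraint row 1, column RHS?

Ratio test on column c — row 1: 22/1 = 22; row 2: 27/3 = 9; row 3: 5/3 = 5/3; row 4: 11/1 = 11. Minimum is 5/3 at row 3 (s3 leaves); pivot element 3.
Divide row 3 by 3; eliminate column c from the other rows.
Second iteration: most negative z-row entry is -10/3 in column a, so a enters.
Ratio test on column a — row 1: (61/3)/(4/3) = 61/4; row 2: 22/3 = 22/3; row 3: (5/3)/(2/3) = 5/2; row 4: (28/3)/(10/3) = 14/5. Minimum is 5/2 at row 3 (c leaves); pivot element 2/3.
Divide row 3 by 2/3; eliminate column a from the other rows.
After both pivots, the entry at constraint row 1, column RHS is 17.

17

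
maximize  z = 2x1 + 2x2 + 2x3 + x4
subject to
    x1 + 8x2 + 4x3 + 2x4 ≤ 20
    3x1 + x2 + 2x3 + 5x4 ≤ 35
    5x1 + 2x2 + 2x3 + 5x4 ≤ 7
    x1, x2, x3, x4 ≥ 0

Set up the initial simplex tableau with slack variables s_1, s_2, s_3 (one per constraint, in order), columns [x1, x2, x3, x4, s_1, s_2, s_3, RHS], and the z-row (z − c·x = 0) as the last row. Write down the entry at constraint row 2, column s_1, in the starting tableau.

Slack s_1 belongs to constraint 1; its column is the unit vector e_1, so the entry in row 2 is 0.

0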